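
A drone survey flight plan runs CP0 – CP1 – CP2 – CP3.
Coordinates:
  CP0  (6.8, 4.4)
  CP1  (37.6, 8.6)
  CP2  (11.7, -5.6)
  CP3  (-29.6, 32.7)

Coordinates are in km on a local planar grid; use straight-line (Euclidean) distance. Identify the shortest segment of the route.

CP1–CP2

Leg distances:
CP0→CP1: 31.1 km
CP1→CP2: 29.5 km
CP2→CP3: 56.3 km
The shortest leg is CP1–CP2 at 29.5 km.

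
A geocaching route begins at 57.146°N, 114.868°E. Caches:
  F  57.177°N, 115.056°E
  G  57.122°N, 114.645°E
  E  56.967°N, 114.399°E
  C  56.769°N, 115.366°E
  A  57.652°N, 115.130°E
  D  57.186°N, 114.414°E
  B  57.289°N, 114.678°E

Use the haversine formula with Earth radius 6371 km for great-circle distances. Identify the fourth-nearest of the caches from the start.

Distance to each, sorted:
F: 11.8 km
G: 13.7 km
B: 19.6 km
D: 27.7 km
E: 34.6 km
C: 51.7 km
A: 58.4 km
The fourth-nearest is D at 27.7 km.

D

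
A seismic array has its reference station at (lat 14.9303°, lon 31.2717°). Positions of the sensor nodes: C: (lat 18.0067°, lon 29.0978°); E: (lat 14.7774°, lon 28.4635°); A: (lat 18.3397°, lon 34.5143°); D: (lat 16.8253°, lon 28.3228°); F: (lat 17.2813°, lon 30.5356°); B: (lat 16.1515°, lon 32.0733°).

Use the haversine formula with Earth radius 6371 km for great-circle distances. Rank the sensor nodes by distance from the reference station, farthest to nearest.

A, C, D, E, F, B

Computing each great-circle distance from (lat 14.9303°, lon 31.2717°):
A (lat 18.3397°, lon 34.5143°): 512.9 km
C (lat 18.0067°, lon 29.0978°): 413.2 km
D (lat 16.8253°, lon 28.3228°): 379.3 km
E (lat 14.7774°, lon 28.4635°): 302.3 km
F (lat 17.2813°, lon 30.5356°): 273.0 km
B (lat 16.1515°, lon 32.0733°): 160.7 km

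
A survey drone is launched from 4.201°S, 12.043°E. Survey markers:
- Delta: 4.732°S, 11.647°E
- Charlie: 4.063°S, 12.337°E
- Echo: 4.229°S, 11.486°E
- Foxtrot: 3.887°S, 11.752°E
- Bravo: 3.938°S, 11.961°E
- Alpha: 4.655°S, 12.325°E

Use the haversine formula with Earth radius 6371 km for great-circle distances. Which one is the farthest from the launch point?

Distances from the launch point (4.201°S, 12.043°E):
Delta: 73.6 km
Echo: 61.8 km
Alpha: 59.4 km
Foxtrot: 47.5 km
Charlie: 36.0 km
Bravo: 30.6 km
The farthest is Delta at 73.6 km.

Delta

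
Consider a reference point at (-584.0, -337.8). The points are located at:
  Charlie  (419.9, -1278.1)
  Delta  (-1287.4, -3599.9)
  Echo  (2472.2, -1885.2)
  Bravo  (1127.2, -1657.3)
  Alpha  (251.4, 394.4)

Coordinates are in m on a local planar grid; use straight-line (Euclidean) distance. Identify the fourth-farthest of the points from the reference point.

Distance to each, sorted:
Echo: 3425.6 m
Delta: 3337.1 m
Bravo: 2160.9 m
Charlie: 1375.5 m
Alpha: 1110.9 m
The fourth-farthest is Charlie at 1375.5 m.

Charlie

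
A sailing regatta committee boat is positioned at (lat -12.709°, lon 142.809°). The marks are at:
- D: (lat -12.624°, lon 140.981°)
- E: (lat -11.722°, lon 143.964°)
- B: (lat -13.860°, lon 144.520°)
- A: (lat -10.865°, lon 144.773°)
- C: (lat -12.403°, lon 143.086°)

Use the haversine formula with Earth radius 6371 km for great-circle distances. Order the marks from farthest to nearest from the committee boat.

A, B, D, E, C

Distances from the committee boat:
A (lat -10.865°, lon 144.773°): 296.2 km
B (lat -13.860°, lon 144.520°): 225.1 km
D (lat -12.624°, lon 140.981°): 198.5 km
E (lat -11.722°, lon 143.964°): 166.7 km
C (lat -12.403°, lon 143.086°): 45.4 km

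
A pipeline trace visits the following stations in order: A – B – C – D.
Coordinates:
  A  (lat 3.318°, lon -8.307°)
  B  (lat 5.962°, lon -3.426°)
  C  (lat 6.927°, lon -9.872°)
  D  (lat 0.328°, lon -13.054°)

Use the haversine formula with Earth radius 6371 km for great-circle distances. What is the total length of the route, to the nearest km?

Leg distances:
A→B: 615.6 km  (cumulative 615.6 km)
B→C: 720.3 km  (cumulative 1335.9 km)
C→D: 814.2 km  (cumulative 2150.1 km)
Total route length ≈ 2150 km.

2150 km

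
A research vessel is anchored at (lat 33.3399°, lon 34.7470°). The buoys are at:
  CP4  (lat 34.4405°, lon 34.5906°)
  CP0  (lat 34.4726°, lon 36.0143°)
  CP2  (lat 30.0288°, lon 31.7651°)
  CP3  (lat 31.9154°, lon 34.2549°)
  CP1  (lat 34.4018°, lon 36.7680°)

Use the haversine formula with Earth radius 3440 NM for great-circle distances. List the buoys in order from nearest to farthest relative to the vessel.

CP4, CP3, CP0, CP1, CP2

Computing each great-circle distance from (lat 33.3399°, lon 34.7470°):
CP4 (lat 34.4405°, lon 34.5906°): 66.5 NM
CP3 (lat 31.9154°, lon 34.2549°): 89.1 NM
CP0 (lat 34.4726°, lon 36.0143°): 92.8 NM
CP1 (lat 34.4018°, lon 36.7680°): 119.2 NM
CP2 (lat 30.0288°, lon 31.7651°): 250.4 NM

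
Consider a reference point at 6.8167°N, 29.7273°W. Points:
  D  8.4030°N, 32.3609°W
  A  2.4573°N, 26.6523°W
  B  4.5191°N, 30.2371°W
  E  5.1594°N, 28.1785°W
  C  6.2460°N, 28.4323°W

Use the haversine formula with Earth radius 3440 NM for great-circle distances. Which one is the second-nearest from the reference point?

Distances from the reference point (6.8167°N, 29.7273°W):
C: 84.5 NM
E: 135.8 NM
B: 141.3 NM
D: 183.4 NM
A: 319.9 NM
The second-nearest is E at 135.8 NM.

E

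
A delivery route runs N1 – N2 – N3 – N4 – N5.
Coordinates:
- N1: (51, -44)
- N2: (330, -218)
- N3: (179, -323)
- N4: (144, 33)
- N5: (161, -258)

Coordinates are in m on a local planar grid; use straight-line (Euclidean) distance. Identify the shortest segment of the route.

N2–N3

Leg distances:
N1→N2: 328.8 m
N2→N3: 183.9 m
N3→N4: 357.7 m
N4→N5: 291.5 m
The shortest leg is N2–N3 at 183.9 m.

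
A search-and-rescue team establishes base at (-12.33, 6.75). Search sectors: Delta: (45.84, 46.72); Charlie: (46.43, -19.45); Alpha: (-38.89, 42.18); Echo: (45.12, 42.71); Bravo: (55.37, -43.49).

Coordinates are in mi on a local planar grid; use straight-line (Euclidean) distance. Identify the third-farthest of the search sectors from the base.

Distance to each, sorted:
Bravo: 84.3 mi
Delta: 70.6 mi
Echo: 67.8 mi
Charlie: 64.3 mi
Alpha: 44.3 mi
The third-farthest is Echo at 67.8 mi.

Echo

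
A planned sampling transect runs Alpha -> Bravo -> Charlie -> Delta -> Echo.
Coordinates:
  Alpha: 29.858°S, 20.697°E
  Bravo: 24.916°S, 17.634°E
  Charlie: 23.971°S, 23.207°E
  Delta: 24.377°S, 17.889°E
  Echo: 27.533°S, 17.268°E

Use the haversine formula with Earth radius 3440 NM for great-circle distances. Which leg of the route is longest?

Alpha–Bravo

Leg distances:
Alpha→Bravo: 338.6 NM
Bravo→Charlie: 309.8 NM
Charlie→Delta: 292.3 NM
Delta→Echo: 192.4 NM
The longest leg is Alpha–Bravo at 338.6 NM.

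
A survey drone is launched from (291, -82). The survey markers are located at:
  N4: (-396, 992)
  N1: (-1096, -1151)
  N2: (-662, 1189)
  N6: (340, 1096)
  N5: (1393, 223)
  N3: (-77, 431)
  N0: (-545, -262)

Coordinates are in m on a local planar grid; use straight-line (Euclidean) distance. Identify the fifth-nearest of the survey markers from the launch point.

N4

Distances from the launch point ((291, -82)):
N3: 631.3 m
N0: 855.2 m
N5: 1143.4 m
N6: 1179.0 m
N4: 1274.9 m
N2: 1588.6 m
N1: 1751.2 m
The fifth-nearest is N4 at 1274.9 m.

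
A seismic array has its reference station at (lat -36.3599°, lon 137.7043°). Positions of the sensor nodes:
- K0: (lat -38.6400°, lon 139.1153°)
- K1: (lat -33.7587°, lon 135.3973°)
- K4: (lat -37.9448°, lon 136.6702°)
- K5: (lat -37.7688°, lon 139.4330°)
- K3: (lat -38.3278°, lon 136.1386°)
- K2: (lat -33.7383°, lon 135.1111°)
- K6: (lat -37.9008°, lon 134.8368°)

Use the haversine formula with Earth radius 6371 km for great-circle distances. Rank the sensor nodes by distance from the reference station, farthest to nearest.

Distance from the reference station at (lat -36.3599°, lon 137.7043°) to each:
K2 (lat -33.7383°, lon 135.1111°): 375.1 km
K1 (lat -33.7587°, lon 135.3973°): 357.4 km
K6 (lat -37.9008°, lon 134.8368°): 306.5 km
K0 (lat -38.6400°, lon 139.1153°): 282.4 km
K3 (lat -38.3278°, lon 136.1386°): 258.9 km
K5 (lat -37.7688°, lon 139.4330°): 219.2 km
K4 (lat -37.9448°, lon 136.6702°): 198.6 km

K2, K1, K6, K0, K3, K5, K4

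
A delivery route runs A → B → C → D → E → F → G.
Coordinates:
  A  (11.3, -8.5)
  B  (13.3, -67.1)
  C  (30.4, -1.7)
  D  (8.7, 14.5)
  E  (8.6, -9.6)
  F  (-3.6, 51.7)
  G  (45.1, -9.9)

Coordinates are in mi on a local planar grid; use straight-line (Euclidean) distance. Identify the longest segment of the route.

F–G

Leg distances:
A→B: 58.6 mi
B→C: 67.6 mi
C→D: 27.1 mi
D→E: 24.1 mi
E→F: 62.5 mi
F→G: 78.5 mi
The longest leg is F–G at 78.5 mi.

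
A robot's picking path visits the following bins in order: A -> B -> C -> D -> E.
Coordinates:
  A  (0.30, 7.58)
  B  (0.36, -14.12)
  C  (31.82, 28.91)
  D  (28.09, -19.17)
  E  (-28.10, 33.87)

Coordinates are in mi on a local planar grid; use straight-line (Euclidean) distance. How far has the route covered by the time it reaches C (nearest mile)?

Leg distances:
A→B: 21.7 mi  (cumulative 21.7 mi)
B→C: 53.3 mi  (cumulative 75.0 mi)
Cumulative distance at C ≈ 75 mi.

75 mi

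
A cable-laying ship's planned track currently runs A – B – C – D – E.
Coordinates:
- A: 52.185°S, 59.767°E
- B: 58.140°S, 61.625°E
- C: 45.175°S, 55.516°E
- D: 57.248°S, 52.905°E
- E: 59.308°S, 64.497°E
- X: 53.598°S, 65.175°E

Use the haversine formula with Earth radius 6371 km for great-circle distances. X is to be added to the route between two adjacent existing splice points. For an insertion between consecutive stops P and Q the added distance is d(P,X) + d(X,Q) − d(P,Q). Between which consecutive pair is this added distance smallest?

Added distance for inserting X between each consecutive pair:
A–B: 274.0 km
B–C: 217.4 km
C–D: 684.6 km
D–E: 794.5 km
Smallest added distance is 217.4 km, inserting between B and C.

between B and C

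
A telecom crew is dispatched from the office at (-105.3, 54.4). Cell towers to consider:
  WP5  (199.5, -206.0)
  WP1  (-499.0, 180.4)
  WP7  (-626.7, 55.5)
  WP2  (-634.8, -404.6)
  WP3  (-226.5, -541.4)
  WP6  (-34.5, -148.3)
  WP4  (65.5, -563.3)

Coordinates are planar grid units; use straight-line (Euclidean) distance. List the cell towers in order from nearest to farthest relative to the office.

Distances from the office:
WP6 (-34.5, -148.3): 214.7
WP5 (199.5, -206.0): 400.9
WP1 (-499.0, 180.4): 413.4
WP7 (-626.7, 55.5): 521.4
WP3 (-226.5, -541.4): 608.0
WP4 (65.5, -563.3): 640.9
WP2 (-634.8, -404.6): 700.8

WP6, WP5, WP1, WP7, WP3, WP4, WP2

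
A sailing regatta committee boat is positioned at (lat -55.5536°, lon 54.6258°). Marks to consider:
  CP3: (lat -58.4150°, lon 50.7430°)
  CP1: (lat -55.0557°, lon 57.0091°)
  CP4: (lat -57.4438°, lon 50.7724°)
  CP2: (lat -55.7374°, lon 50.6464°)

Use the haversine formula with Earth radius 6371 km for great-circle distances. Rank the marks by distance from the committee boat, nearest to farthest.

Distances from the committee boat:
CP1 (lat -55.0557°, lon 57.0091°): 160.7 km
CP2 (lat -55.7374°, lon 50.6464°): 250.5 km
CP4 (lat -57.4438°, lon 50.7724°): 316.3 km
CP3 (lat -58.4150°, lon 50.7430°): 395.6 km

CP1, CP2, CP4, CP3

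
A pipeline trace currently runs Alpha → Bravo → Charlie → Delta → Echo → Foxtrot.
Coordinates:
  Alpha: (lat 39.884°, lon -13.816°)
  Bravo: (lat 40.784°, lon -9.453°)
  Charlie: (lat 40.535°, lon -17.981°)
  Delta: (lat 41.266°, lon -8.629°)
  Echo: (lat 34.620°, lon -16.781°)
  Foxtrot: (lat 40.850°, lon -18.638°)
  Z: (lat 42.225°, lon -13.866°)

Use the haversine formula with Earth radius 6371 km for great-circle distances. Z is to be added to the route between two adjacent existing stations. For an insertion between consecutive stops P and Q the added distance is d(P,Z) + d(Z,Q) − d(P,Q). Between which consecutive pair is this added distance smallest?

between Charlie and Delta

Added distance for inserting Z between each consecutive pair:
Alpha–Bravo: 278.1 km
Bravo–Charlie: 72.6 km
Charlie–Delta: 48.8 km
Delta–Echo: 302.9 km
Echo–Foxtrot: 596.6 km
Smallest added distance is 48.8 km, inserting between Charlie and Delta.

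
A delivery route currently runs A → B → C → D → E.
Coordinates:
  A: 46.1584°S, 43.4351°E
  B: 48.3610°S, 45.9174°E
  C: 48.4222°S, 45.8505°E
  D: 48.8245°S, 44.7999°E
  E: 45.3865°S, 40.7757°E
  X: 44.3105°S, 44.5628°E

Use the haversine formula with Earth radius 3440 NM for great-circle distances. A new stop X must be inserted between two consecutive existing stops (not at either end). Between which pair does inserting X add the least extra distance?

Added distance for inserting X between each consecutive pair:
A–B: 203.9 NM
B–C: 497.6 NM
C–D: 475.6 NM
D–E: 181.0 NM
Smallest added distance is 181.0 NM, inserting between D and E.

between D and E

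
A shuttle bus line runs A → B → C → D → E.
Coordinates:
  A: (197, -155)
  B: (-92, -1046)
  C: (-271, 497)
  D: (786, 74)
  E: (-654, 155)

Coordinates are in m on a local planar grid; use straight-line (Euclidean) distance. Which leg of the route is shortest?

Leg distances:
A→B: 936.7 m
B→C: 1553.3 m
C→D: 1138.5 m
D→E: 1442.3 m
The shortest leg is A–B at 936.7 m.

A–B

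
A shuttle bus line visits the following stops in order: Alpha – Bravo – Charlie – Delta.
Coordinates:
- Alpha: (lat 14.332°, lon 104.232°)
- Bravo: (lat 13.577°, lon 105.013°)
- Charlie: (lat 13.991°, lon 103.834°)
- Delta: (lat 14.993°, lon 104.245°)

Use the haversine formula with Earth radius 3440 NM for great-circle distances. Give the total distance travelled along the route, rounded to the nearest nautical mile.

Leg distances:
Alpha→Bravo: 64.2 NM  (cumulative 64.2 NM)
Bravo→Charlie: 73.1 NM  (cumulative 137.3 NM)
Charlie→Delta: 64.7 NM  (cumulative 202.1 NM)
Total route length ≈ 202 NM.

202 NM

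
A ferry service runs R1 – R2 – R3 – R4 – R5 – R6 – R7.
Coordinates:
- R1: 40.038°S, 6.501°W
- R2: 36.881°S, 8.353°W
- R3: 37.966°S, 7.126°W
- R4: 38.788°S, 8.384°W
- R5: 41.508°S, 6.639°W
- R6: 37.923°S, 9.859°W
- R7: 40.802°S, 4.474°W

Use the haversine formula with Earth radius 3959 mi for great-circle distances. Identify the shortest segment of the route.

Leg distances:
R1→R2: 240.0 mi
R2→R3: 100.8 mi
R3→R4: 88.7 mi
R4→R5: 209.3 mi
R5→R6: 301.0 mi
R6→R7: 349.7 mi
The shortest leg is R3–R4 at 88.7 mi.

R3–R4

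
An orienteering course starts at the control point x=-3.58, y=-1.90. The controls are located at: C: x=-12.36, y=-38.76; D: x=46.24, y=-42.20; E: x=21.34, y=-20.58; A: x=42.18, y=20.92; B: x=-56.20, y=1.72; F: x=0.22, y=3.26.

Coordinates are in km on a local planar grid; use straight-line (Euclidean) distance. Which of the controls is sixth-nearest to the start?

D

Distance to each, sorted:
F: 6.4 km
E: 31.1 km
C: 37.9 km
A: 51.1 km
B: 52.7 km
D: 64.1 km
The sixth-nearest is D at 64.1 km.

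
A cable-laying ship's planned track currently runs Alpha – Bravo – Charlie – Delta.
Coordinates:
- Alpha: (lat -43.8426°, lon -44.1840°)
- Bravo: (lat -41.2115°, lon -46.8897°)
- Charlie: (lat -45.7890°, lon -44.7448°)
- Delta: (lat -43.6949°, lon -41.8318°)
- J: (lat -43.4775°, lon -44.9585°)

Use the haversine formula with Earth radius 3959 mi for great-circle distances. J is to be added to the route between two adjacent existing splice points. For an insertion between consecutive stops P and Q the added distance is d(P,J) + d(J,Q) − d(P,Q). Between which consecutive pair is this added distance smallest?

between Alpha and Bravo

Added distance for inserting J between each consecutive pair:
Alpha–Bravo: 3.2 mi
Bravo–Charlie: 11.1 mi
Charlie–Delta: 113.9 mi
Smallest added distance is 3.2 mi, inserting between Alpha and Bravo.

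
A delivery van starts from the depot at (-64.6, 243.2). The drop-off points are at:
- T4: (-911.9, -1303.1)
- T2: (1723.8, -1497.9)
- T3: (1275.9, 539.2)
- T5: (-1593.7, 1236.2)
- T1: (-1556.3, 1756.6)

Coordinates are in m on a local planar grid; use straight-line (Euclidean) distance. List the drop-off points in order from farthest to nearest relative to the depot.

Computing each straight-line distance from (-64.6, 243.2):
T2 (1723.8, -1497.9): 2496.0 m
T1 (-1556.3, 1756.6): 2125.0 m
T5 (-1593.7, 1236.2): 1823.2 m
T4 (-911.9, -1303.1): 1763.2 m
T3 (1275.9, 539.2): 1372.8 m

T2, T1, T5, T4, T3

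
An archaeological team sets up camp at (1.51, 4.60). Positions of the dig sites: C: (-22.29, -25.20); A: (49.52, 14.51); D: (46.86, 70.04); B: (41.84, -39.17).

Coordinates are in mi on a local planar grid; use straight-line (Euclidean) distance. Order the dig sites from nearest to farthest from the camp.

C, A, B, D

Distances from the camp:
C (-22.29, -25.20): 38.1 mi
A (49.52, 14.51): 49.0 mi
B (41.84, -39.17): 59.5 mi
D (46.86, 70.04): 79.6 mi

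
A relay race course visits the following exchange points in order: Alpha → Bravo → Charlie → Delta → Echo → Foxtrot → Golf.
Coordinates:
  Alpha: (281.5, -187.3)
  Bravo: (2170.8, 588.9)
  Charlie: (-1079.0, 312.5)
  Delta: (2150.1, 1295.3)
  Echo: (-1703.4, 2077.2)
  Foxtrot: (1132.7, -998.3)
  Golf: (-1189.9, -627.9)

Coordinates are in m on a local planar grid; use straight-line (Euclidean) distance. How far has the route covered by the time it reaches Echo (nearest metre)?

Leg distances:
Alpha→Bravo: 2042.5 m  (cumulative 2042.5 m)
Bravo→Charlie: 3261.5 m  (cumulative 5304.1 m)
Charlie→Delta: 3375.3 m  (cumulative 8679.4 m)
Delta→Echo: 3932.0 m  (cumulative 12611.4 m)
Cumulative distance at Echo ≈ 12611 m.

12611 m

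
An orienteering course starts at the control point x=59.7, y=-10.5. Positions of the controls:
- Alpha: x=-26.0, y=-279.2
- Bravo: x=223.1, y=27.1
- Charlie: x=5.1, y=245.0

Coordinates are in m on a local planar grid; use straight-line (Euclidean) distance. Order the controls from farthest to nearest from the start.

Computing each straight-line distance from x=59.7, y=-10.5:
Alpha x=-26.0, y=-279.2: 282.0 m
Charlie x=5.1, y=245.0: 261.3 m
Bravo x=223.1, y=27.1: 167.7 m

Alpha, Charlie, Bravo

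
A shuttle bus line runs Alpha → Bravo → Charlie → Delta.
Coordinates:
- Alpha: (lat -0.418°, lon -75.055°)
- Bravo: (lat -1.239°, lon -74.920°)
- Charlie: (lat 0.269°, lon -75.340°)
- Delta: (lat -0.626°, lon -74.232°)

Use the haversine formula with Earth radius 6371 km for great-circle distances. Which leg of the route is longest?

Leg distances:
Alpha→Bravo: 92.5 km
Bravo→Charlie: 174.1 km
Charlie→Delta: 158.4 km
The longest leg is Bravo–Charlie at 174.1 km.

Bravo–Charlie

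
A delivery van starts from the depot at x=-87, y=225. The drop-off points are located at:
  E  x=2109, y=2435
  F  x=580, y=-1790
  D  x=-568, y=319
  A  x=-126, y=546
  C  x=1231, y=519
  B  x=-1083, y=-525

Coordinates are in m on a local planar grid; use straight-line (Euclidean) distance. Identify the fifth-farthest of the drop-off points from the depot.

Distance to each, sorted:
E: 3115.5 m
F: 2122.5 m
C: 1350.4 m
B: 1246.8 m
D: 490.1 m
A: 323.4 m
The fifth-farthest is D at 490.1 m.

D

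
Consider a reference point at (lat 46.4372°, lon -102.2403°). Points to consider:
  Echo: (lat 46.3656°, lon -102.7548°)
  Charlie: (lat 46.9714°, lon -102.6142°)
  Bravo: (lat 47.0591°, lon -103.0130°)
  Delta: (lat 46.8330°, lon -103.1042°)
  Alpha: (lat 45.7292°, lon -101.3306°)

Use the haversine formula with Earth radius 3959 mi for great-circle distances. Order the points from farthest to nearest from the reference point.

Alpha, Bravo, Delta, Charlie, Echo

Distance from the reference point at (lat 46.4372°, lon -102.2403°) to each:
Alpha (lat 45.7292°, lon -101.3306°): 65.5 mi
Bravo (lat 47.0591°, lon -103.0130°): 56.4 mi
Delta (lat 46.8330°, lon -103.1042°): 49.3 mi
Charlie (lat 46.9714°, lon -102.6142°): 40.9 mi
Echo (lat 46.3656°, lon -102.7548°): 25.0 mi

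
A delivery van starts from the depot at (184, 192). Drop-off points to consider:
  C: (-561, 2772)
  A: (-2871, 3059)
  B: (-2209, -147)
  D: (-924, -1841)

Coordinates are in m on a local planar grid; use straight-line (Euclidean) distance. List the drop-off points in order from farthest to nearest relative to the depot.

A, C, B, D

Distance from the depot at (184, 192) to each:
A (-2871, 3059): 4189.6 m
C (-561, 2772): 2685.4 m
B (-2209, -147): 2416.9 m
D (-924, -1841): 2315.3 m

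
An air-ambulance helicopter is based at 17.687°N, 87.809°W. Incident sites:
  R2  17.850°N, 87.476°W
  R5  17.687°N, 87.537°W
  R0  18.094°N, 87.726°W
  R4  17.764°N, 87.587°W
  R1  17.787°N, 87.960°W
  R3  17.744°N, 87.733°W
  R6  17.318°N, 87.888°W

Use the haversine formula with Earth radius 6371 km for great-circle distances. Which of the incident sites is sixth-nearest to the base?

R6

Distance to each, sorted:
R3: 10.2 km
R1: 19.5 km
R4: 25.0 km
R5: 28.8 km
R2: 39.6 km
R6: 41.9 km
R0: 46.1 km
The sixth-nearest is R6 at 41.9 km.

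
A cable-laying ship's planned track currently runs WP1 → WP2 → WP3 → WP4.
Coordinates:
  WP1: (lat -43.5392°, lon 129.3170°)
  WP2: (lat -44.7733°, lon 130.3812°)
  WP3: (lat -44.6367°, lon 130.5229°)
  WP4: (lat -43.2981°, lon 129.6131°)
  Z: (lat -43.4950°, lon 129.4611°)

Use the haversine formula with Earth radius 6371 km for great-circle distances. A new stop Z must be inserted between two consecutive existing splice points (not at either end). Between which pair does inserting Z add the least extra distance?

between WP1 and WP2

Added distance for inserting Z between each consecutive pair:
WP1–WP2: 11.2 km
WP2–WP3: 293.8 km
WP3–WP4: 12.1 km
Smallest added distance is 11.2 km, inserting between WP1 and WP2.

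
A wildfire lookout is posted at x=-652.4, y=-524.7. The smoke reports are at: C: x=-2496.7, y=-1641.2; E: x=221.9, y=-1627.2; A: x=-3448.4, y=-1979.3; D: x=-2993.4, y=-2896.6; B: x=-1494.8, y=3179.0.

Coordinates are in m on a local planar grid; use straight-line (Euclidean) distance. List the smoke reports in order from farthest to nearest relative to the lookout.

Distances from the lookout:
B x=-1494.8, y=3179.0: 3798.3 m
D x=-2993.4, y=-2896.6: 3332.6 m
A x=-3448.4, y=-1979.3: 3151.7 m
C x=-2496.7, y=-1641.2: 2155.9 m
E x=221.9, y=-1627.2: 1407.1 m

B, D, A, C, E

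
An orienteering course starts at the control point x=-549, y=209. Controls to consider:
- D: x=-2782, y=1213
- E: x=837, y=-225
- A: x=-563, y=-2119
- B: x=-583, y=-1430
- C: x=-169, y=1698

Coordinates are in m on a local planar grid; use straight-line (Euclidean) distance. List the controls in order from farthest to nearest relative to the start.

D, A, B, C, E

Distances from the start:
D x=-2782, y=1213: 2448.3 m
A x=-563, y=-2119: 2328.0 m
B x=-583, y=-1430: 1639.4 m
C x=-169, y=1698: 1536.7 m
E x=837, y=-225: 1452.4 m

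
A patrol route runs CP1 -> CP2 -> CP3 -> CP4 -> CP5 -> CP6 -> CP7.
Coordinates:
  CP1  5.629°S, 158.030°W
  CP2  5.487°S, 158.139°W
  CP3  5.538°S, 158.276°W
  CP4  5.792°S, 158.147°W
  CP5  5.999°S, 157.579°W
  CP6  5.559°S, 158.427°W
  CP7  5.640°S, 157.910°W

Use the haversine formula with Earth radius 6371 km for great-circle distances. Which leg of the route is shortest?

Leg distances:
CP1→CP2: 19.9 km
CP2→CP3: 16.2 km
CP3→CP4: 31.6 km
CP4→CP5: 66.9 km
CP5→CP6: 105.8 km
CP6→CP7: 57.9 km
The shortest leg is CP2–CP3 at 16.2 km.

CP2–CP3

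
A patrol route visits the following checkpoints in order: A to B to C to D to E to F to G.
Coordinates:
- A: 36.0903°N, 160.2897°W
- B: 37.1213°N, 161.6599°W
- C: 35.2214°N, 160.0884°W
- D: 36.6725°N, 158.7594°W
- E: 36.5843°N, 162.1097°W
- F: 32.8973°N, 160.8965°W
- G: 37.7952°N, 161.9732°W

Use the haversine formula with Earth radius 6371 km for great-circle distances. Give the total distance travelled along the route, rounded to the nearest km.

1900 km

Leg distances:
A→B: 167.6 km  (cumulative 167.6 km)
B→C: 254.0 km  (cumulative 421.6 km)
C→D: 200.9 km  (cumulative 622.5 km)
D→E: 299.1 km  (cumulative 921.6 km)
E→F: 424.7 km  (cumulative 1346.3 km)
F→G: 553.3 km  (cumulative 1899.6 km)
Total route length ≈ 1900 km.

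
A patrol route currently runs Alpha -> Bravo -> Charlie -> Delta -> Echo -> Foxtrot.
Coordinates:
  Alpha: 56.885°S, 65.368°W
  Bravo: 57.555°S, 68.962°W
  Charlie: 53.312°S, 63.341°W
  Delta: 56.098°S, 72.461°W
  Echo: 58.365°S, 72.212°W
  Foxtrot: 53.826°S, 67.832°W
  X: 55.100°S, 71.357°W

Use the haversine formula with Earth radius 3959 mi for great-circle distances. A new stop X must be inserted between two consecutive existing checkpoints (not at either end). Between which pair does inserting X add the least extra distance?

Added distance for inserting X between each consecutive pair:
Alpha–Bravo: 312.8 mi
Bravo–Charlie: 172.8 mi
Charlie–Delta: 16.4 mi
Delta–Echo: 152.3 mi
Echo–Foxtrot: 38.6 mi
Smallest added distance is 16.4 mi, inserting between Charlie and Delta.

between Charlie and Delta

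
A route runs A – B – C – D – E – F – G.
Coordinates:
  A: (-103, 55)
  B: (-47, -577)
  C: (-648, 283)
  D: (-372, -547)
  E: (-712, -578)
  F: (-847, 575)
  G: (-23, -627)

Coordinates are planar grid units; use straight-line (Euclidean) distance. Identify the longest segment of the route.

F–G

Leg distances:
A→B: 634.5
B→C: 1049.2
C→D: 874.7
D→E: 341.4
E→F: 1160.9
F→G: 1457.3
The longest leg is F–G at 1457.3.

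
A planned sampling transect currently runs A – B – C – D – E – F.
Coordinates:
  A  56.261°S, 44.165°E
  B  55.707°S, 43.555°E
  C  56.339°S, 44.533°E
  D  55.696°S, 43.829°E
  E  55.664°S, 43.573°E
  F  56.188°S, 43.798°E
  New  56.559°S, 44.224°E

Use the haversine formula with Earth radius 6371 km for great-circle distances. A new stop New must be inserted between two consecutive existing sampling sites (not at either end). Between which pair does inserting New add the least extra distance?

between B and C

Added distance for inserting New between each consecutive pair:
A–B: 64.4 km
B–C: 41.5 km
C–D: 46.2 km
D–E: 190.0 km
E–F: 96.4 km
Smallest added distance is 41.5 km, inserting between B and C.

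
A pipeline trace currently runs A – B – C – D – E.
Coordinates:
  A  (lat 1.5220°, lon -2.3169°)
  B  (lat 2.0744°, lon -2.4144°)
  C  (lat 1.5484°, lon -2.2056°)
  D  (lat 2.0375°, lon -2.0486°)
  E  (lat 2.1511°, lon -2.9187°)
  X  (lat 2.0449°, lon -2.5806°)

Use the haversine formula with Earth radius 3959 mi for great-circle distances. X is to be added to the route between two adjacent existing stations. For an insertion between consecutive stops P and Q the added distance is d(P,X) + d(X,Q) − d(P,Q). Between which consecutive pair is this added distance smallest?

Added distance for inserting X between each consecutive pair:
A–B: 13.4 mi
B–C: 15.5 mi
C–D: 44.2 mi
D–E: 0.6 mi
Smallest added distance is 0.6 mi, inserting between D and E.

between D and E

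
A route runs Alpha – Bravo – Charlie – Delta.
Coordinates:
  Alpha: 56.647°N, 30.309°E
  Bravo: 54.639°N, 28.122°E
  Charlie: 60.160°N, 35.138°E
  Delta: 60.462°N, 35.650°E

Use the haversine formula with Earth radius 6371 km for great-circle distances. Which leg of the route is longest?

Bravo–Charlie

Leg distances:
Alpha→Bravo: 262.1 km
Bravo→Charlie: 743.1 km
Charlie→Delta: 43.8 km
The longest leg is Bravo–Charlie at 743.1 km.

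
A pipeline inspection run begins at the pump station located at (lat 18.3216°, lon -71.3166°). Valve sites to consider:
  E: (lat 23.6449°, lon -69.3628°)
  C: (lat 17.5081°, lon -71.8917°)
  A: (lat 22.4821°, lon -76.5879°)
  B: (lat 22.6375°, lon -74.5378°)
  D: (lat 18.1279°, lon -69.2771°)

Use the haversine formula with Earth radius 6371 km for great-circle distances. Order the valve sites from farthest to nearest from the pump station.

A, E, B, D, C

Distance from the pump station at (lat 18.3216°, lon -71.3166°) to each:
A (lat 22.4821°, lon -76.5879°): 718.1 km
E (lat 23.6449°, lon -69.3628°): 625.7 km
B (lat 22.6375°, lon -74.5378°): 585.5 km
D (lat 18.1279°, lon -69.2771°): 216.5 km
C (lat 17.5081°, lon -71.8917°): 109.0 km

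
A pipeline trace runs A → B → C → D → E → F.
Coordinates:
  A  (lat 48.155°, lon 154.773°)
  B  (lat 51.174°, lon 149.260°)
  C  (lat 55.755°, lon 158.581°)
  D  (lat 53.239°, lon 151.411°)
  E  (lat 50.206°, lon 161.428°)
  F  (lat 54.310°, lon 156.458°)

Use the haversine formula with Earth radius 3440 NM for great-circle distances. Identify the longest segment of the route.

B–C

Leg distances:
A→B: 280.5 NM
B→C: 431.4 NM
C→D: 291.9 NM
D→E: 414.2 NM
E→F: 306.6 NM
The longest leg is B–C at 431.4 NM.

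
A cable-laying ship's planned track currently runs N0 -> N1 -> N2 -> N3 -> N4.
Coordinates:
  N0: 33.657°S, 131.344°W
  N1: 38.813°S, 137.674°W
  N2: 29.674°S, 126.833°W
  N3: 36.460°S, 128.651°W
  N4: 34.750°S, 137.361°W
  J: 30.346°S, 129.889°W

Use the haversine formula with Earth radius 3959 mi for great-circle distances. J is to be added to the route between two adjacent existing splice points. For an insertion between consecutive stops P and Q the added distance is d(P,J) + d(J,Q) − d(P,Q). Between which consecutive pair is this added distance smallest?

between N1 and N2

Added distance for inserting J between each consecutive pair:
N0–N1: 476.1 mi
N1–N2: 38.6 mi
N2–N3: 136.6 mi
N3–N4: 456.0 mi
Smallest added distance is 38.6 mi, inserting between N1 and N2.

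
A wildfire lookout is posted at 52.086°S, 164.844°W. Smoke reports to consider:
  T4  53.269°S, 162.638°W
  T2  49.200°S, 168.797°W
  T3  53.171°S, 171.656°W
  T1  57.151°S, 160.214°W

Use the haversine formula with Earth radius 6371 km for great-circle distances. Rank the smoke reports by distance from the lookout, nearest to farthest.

Computing each great-circle distance from 52.086°S, 164.844°W:
T4 53.269°S, 162.638°W: 198.5 km
T2 49.200°S, 168.797°W: 424.9 km
T3 53.171°S, 171.656°W: 475.1 km
T1 57.151°S, 160.214°W: 636.9 km

T4, T2, T3, T1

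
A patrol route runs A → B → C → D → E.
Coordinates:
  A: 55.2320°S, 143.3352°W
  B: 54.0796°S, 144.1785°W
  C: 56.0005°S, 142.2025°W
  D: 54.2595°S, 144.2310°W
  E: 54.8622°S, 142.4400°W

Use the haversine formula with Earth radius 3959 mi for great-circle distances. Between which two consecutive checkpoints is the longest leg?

B–C

Leg distances:
A→B: 86.5 mi
B→C: 154.1 mi
C→D: 144.5 mi
D→E: 83.0 mi
The longest leg is B–C at 154.1 mi.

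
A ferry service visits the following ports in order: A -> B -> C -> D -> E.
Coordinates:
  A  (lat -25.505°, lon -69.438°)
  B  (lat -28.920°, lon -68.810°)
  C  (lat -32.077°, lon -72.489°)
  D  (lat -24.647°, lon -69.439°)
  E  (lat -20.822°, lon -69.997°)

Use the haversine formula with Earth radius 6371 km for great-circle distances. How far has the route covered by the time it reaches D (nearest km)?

Leg distances:
A→B: 384.8 km  (cumulative 384.8 km)
B→C: 497.4 km  (cumulative 882.2 km)
C→D: 878.3 km  (cumulative 1760.5 km)
Cumulative distance at D ≈ 1760 km.

1760 km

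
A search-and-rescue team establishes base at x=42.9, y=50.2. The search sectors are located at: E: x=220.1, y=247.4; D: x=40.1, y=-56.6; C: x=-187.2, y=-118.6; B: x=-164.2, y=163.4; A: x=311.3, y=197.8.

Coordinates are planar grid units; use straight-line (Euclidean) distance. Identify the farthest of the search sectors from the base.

A

Distances from the base (x=42.9, y=50.2):
A: 306.3
C: 285.4
E: 265.1
B: 236.0
D: 106.8
The farthest is A at 306.3.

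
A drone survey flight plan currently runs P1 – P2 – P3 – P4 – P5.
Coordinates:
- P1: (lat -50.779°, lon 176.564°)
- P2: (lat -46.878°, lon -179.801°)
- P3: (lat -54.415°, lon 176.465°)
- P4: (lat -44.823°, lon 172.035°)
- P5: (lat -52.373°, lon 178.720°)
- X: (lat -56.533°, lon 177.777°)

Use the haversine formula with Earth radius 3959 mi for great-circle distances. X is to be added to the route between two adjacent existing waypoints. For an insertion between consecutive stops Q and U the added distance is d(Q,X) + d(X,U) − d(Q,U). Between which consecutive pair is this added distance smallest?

Added distance for inserting X between each consecutive pair:
P1–P2: 759.6 mi
P2–P3: 284.5 mi
P3–P4: 310.2 mi
P4–P5: 532.5 mi
Smallest added distance is 284.5 mi, inserting between P2 and P3.

between P2 and P3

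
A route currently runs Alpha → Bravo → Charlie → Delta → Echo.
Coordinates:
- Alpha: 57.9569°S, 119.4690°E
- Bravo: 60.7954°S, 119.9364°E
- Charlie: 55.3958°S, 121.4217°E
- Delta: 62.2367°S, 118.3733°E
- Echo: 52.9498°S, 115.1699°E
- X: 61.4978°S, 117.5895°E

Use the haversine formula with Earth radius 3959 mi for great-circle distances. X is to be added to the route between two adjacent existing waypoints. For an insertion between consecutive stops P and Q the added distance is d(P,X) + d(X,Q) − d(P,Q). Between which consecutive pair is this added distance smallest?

between Delta and Echo

Added distance for inserting X between each consecutive pair:
Alpha–Bravo: 148.5 mi
Bravo–Charlie: 158.7 mi
Charlie–Delta: 15.7 mi
Delta–Echo: 2.1 mi
Smallest added distance is 2.1 mi, inserting between Delta and Echo.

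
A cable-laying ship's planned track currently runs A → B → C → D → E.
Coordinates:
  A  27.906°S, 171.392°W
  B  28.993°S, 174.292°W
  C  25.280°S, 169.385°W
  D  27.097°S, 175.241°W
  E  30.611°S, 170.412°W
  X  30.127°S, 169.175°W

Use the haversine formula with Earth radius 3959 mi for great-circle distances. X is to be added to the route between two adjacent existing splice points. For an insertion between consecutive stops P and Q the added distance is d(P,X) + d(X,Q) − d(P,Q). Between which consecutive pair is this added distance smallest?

Added distance for inserting X between each consecutive pair:
A–B: 329.5 mi
B–C: 256.5 mi
C–D: 374.3 mi
D–E: 124.4 mi
Smallest added distance is 124.4 mi, inserting between D and E.

between D and E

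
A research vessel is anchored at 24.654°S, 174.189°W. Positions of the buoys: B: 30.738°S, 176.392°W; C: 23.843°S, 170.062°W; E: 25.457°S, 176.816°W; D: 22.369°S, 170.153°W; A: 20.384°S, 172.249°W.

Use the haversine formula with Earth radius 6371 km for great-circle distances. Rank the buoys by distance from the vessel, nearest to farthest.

Computing each great-circle distance from 24.654°S, 174.189°W:
E 25.457°S, 176.816°W: 279.3 km
C 23.843°S, 170.062°W: 428.0 km
D 22.369°S, 170.153°W: 483.6 km
A 20.384°S, 172.249°W: 514.9 km
B 30.738°S, 176.392°W: 710.4 km

E, C, D, A, B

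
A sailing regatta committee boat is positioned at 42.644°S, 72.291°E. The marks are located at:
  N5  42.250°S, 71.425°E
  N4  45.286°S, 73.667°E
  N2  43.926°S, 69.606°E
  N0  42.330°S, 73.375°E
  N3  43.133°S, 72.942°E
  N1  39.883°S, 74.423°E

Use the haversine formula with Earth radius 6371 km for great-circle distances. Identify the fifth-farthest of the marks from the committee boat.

Distance to each, sorted:
N1: 354.9 km
N4: 313.7 km
N2: 259.9 km
N0: 95.5 km
N5: 83.5 km
N3: 76.0 km
The fifth-farthest is N5 at 83.5 km.

N5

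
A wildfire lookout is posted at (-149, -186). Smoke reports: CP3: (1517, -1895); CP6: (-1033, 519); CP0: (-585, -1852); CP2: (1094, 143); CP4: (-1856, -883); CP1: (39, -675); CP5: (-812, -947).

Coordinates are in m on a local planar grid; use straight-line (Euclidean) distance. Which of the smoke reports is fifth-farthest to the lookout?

CP6

Distances from the lookout ((-149, -186)):
CP3: 2386.7 m
CP4: 1843.8 m
CP0: 1722.1 m
CP2: 1285.8 m
CP6: 1130.7 m
CP5: 1009.3 m
CP1: 523.9 m
The fifth-farthest is CP6 at 1130.7 m.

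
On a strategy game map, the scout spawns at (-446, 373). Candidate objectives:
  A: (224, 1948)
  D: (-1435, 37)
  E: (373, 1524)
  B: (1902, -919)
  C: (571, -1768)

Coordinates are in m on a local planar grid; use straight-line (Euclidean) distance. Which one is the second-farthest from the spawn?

Distances from the spawn ((-446, 373)):
B: 2680.0 m
C: 2370.3 m
A: 1711.6 m
E: 1412.6 m
D: 1044.5 m
The second-farthest is C at 2370.3 m.

C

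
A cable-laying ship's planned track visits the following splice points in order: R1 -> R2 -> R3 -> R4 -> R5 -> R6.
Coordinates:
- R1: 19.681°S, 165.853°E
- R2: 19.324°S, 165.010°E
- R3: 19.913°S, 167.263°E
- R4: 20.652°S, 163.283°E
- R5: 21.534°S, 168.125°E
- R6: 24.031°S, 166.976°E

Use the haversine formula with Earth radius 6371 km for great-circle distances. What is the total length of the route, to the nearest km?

1578 km

Leg distances:
R1→R2: 96.9 km  (cumulative 96.9 km)
R2→R3: 244.9 km  (cumulative 341.8 km)
R3→R4: 423.2 km  (cumulative 764.9 km)
R4→R5: 511.8 km  (cumulative 1276.7 km)
R5→R6: 301.6 km  (cumulative 1578.3 km)
Total route length ≈ 1578 km.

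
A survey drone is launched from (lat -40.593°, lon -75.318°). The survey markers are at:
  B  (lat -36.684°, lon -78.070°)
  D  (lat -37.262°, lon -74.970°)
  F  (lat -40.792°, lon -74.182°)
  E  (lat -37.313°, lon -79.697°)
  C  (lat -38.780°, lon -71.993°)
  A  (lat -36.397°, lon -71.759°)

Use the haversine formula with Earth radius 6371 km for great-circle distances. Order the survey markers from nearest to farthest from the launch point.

Distances from the launch point:
F (lat -40.792°, lon -74.182°): 98.3 km
C (lat -38.780°, lon -71.993°): 348.7 km
D (lat -37.262°, lon -74.970°): 371.6 km
B (lat -36.684°, lon -78.070°): 496.0 km
E (lat -37.313°, lon -79.697°): 525.6 km
A (lat -36.397°, lon -71.759°): 559.9 km

F, C, D, B, E, A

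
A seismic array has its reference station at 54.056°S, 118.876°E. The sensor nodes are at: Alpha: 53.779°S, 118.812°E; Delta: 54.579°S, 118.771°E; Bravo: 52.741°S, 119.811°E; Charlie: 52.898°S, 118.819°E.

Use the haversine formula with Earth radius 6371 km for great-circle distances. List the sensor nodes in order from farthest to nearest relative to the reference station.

Bravo, Charlie, Delta, Alpha

Distance from the reference station at 54.056°S, 118.876°E to each:
Bravo 52.741°S, 119.811°E: 158.8 km
Charlie 52.898°S, 118.819°E: 128.8 km
Delta 54.579°S, 118.771°E: 58.6 km
Alpha 53.779°S, 118.812°E: 31.1 km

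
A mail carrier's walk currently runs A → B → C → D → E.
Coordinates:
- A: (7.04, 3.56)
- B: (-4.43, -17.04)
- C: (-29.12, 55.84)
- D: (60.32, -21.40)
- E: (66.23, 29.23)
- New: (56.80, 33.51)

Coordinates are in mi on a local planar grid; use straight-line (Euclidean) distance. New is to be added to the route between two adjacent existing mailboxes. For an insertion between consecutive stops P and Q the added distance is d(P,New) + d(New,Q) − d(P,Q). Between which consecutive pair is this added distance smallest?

between D and E

Added distance for inserting New between each consecutive pair:
A–B: 113.9 mi
B–C: 91.2 mi
C–D: 25.6 mi
D–E: 14.4 mi
Smallest added distance is 14.4 mi, inserting between D and E.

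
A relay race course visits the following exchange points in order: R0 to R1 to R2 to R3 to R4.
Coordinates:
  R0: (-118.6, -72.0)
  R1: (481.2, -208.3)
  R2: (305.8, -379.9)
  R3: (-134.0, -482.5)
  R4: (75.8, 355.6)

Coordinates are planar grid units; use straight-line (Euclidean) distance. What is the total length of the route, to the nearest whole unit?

2176

Leg distances:
R0→R1: 615.1  (cumulative 615.1)
R1→R2: 245.4  (cumulative 860.5)
R2→R3: 451.6  (cumulative 1312.1)
R3→R4: 864.0  (cumulative 2176.0)
Total route length ≈ 2176.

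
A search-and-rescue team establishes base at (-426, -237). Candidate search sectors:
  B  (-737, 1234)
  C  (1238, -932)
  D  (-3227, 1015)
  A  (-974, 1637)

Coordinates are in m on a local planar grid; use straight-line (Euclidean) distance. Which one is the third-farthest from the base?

Distances from the base ((-426, -237)):
D: 3068.1 m
A: 1952.5 m
C: 1803.3 m
B: 1503.5 m
The third-farthest is C at 1803.3 m.

C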